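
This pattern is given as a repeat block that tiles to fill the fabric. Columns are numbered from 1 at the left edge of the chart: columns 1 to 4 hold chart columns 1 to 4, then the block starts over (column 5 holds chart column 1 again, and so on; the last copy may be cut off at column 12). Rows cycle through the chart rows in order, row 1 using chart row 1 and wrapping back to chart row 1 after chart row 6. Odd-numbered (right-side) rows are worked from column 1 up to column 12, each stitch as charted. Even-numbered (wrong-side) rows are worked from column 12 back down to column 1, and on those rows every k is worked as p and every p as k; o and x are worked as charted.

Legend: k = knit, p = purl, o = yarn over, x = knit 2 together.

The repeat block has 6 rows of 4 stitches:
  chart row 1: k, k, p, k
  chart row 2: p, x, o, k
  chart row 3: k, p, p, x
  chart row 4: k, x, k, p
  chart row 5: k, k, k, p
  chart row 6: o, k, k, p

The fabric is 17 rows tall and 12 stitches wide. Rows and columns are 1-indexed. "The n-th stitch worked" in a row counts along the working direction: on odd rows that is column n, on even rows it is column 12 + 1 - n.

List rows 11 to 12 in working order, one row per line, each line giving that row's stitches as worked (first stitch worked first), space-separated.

Rows as worked:
k k k p k k k p k k k p
k p p o k p p o k p p o

Derivation:
Row 11: chart row 5, RS - tile across columns 1-12 and work as-is.
Row 12: chart row 6, WS - tiled (columns 1-12): o k k p o k k p o k k p; work from column 12 back to 1 with k<->p swapped.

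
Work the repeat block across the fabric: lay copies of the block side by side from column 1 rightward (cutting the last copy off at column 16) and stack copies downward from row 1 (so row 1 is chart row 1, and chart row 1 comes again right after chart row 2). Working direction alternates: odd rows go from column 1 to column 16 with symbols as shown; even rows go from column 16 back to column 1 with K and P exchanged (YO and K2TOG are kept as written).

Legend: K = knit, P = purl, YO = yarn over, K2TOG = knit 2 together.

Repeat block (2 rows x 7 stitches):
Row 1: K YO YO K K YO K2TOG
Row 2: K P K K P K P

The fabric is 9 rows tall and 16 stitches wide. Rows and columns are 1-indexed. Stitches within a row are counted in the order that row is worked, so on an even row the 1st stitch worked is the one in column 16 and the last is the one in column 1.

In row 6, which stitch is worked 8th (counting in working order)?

== STITCH ==
K

Derivation:
Row 6: (6-1) mod 2 = 1, so use chart row 2. Even row -> WS.
Chart row 2 tiled across columns 1-16: K P K K P K P K P K K P K P K P
Wrong side: read the tiled row from column 16 down to 1 and exchange K with P (leave YO, K2TOG).
Row 6 as worked: K P K P K P P K P K P K P P K P
The 8th stitch worked is K.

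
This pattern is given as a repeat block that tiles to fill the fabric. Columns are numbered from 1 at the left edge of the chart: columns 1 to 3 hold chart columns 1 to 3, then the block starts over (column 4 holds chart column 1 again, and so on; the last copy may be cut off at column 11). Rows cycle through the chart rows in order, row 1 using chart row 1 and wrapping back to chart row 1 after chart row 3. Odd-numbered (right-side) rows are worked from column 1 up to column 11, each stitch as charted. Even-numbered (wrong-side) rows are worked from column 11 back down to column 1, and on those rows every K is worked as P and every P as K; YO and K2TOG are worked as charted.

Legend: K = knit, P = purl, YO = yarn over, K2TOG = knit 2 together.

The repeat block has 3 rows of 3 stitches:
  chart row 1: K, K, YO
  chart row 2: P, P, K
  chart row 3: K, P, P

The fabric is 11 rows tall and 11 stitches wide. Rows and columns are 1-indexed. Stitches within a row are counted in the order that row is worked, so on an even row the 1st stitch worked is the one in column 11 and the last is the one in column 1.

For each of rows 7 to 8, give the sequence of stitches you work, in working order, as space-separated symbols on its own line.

Result:
K K YO K K YO K K YO K K
K K P K K P K K P K K

Derivation:
Row 7: chart row 1, RS - tile across columns 1-11 and work as-is.
Row 8: chart row 2, WS - tiled (columns 1-11): P P K P P K P P K P P; work from column 11 back to 1 with K<->P swapped.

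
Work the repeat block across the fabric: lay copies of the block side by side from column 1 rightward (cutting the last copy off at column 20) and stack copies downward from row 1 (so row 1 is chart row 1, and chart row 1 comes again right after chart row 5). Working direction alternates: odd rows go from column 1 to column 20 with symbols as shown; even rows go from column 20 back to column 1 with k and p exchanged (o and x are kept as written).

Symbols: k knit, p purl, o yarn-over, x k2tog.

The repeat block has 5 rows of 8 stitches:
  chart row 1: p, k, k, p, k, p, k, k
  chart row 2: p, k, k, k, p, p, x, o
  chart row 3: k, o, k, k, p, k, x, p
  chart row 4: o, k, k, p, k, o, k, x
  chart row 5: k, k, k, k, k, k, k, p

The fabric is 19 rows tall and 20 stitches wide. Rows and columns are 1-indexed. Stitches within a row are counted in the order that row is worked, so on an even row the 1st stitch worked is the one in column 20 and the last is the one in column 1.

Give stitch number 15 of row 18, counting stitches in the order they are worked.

Stitch:
p

Derivation:
Row 18: (18-1) mod 5 = 2, so use chart row 3. Even row -> WS.
Chart row 3 tiled across columns 1-20: k o k k p k x p k o k k p k x p k o k k
WS row: flip the tiled sequence (start at column 20) and apply k<->p; o and x stay.
Row 18 as worked: p p o p k x p k p p o p k x p k p p o p
Counting 15 along the worked row gives p.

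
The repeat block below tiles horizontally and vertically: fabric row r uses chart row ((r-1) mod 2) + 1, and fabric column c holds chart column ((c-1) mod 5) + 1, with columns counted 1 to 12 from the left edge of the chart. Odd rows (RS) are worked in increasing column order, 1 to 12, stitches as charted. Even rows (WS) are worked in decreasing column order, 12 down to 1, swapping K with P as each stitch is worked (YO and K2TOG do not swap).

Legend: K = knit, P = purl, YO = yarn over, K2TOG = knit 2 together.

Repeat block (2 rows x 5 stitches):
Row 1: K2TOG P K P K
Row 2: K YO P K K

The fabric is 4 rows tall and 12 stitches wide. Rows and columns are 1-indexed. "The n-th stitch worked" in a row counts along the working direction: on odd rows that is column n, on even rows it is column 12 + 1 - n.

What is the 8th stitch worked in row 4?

For row 4: chart row = ((4-1) mod 2) + 1 = 2; this is a WS (even) row.
Chart row 2 tiled across columns 1-12: K YO P K K K YO P K K K YO
WS: work from column 12 back to column 1 (reverse the tiled row), swapping K<->P (YO and K2TOG unchanged).
Row 4 as worked: YO P P P K YO P P P K YO P
Stitch 8 in working order -> P

Result:
P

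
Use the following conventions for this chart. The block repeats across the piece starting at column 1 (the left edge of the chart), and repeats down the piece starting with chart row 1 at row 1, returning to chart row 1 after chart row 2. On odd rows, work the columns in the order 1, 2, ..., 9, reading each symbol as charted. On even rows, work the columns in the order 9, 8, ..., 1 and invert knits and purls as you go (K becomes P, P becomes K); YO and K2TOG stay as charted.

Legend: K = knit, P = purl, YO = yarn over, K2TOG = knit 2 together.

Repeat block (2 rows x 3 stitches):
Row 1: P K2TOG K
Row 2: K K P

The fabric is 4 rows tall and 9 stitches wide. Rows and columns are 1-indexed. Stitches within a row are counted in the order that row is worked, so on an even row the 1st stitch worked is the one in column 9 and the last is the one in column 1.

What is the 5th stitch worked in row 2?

== STITCH ==
P

Derivation:
Row 2 uses chart row ((2-1) mod 2)+1 = 2. Row 2 is even, so WS.
Chart row 2 tiled across columns 1-9: K K P K K P K K P
WS: work from column 9 back to column 1 (reverse the tiled row), swapping K<->P (YO and K2TOG unchanged).
Row 2 as worked: K P P K P P K P P
Stitch 5 in working order -> P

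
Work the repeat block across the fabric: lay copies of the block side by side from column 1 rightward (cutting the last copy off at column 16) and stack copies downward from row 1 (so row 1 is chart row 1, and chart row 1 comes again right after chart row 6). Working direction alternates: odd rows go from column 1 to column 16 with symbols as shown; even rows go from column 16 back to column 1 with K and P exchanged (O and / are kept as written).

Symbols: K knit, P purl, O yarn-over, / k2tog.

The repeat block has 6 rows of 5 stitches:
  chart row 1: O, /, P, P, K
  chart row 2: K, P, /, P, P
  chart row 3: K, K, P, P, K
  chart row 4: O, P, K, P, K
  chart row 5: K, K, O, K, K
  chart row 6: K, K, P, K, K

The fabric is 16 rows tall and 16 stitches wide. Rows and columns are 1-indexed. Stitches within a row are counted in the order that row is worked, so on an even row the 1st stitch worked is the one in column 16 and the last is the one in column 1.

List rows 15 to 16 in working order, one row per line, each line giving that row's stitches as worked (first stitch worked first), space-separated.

Rows as worked:
K K P P K K K P P K K K P P K K
O P K P K O P K P K O P K P K O

Derivation:
Row 15: chart row 3, RS - tile across columns 1-16 and work as-is.
Row 16: chart row 4, WS - tiled (columns 1-16): O P K P K O P K P K O P K P K O; work from column 16 back to 1 with K<->P swapped.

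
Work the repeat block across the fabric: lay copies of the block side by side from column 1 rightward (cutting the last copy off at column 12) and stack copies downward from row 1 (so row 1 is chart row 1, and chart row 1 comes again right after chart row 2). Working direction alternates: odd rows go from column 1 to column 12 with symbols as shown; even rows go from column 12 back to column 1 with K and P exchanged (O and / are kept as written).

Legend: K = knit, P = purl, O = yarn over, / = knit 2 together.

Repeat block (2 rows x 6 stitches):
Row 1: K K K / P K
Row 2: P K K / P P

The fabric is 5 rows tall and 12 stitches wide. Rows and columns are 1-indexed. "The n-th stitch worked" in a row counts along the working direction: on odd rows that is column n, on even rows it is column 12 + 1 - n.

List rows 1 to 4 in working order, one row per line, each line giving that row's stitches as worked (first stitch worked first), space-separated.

== ROWS AS WORKED ==
K K K / P K K K K / P K
K K / P P K K K / P P K
K K K / P K K K K / P K
K K / P P K K K / P P K

Derivation:
Row 1: chart row 1, RS - tile across columns 1-12 and work as-is.
Row 2: chart row 2, WS - tiled (columns 1-12): P K K / P P P K K / P P; work from column 12 back to 1 with K<->P swapped.
Row 3: chart row 1, RS - tile across columns 1-12 and work as-is.
Row 4: chart row 2, WS - tiled (columns 1-12): P K K / P P P K K / P P; work from column 12 back to 1 with K<->P swapped.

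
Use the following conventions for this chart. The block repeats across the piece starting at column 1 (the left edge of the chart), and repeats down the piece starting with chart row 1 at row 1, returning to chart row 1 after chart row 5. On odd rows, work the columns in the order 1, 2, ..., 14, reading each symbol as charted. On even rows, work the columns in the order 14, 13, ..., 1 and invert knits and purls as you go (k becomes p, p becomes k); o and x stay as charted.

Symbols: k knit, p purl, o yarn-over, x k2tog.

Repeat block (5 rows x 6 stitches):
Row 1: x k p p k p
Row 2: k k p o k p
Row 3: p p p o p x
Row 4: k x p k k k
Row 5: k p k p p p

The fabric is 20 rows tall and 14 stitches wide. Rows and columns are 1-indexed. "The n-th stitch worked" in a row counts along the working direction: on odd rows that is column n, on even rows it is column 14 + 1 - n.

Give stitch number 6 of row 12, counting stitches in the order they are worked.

Row 12: (12-1) mod 5 = 1, so use chart row 2. Even row -> WS.
Chart row 2 tiled across columns 1-14: k k p o k p k k p o k p k k
WS row: flip the tiled sequence (start at column 14) and apply k<->p; o and x stay.
Row 12 as worked: p p k p o k p p k p o k p p
Counting 6 along the worked row gives k.

Result:
k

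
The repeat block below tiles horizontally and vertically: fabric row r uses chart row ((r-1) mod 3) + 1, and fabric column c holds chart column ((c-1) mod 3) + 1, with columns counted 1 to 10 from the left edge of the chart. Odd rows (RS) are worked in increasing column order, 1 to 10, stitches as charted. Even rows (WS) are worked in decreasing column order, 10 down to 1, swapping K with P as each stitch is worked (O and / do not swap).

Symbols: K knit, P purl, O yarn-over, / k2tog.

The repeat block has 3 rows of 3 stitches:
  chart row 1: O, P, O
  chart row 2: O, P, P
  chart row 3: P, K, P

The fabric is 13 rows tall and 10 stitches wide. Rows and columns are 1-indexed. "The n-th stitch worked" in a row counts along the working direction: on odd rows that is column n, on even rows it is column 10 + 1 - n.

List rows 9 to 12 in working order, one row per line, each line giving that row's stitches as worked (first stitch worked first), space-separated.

== ROWS AS WORKED ==
P K P P K P P K P P
O O K O O K O O K O
O P P O P P O P P O
K K P K K P K K P K

Derivation:
Row 9: chart row 3, RS - tile across columns 1-10 and work as-is.
Row 10: chart row 1, WS - tiled (columns 1-10): O P O O P O O P O O; work from column 10 back to 1 with K<->P swapped.
Row 11: chart row 2, RS - tile across columns 1-10 and work as-is.
Row 12: chart row 3, WS - tiled (columns 1-10): P K P P K P P K P P; work from column 10 back to 1 with K<->P swapped.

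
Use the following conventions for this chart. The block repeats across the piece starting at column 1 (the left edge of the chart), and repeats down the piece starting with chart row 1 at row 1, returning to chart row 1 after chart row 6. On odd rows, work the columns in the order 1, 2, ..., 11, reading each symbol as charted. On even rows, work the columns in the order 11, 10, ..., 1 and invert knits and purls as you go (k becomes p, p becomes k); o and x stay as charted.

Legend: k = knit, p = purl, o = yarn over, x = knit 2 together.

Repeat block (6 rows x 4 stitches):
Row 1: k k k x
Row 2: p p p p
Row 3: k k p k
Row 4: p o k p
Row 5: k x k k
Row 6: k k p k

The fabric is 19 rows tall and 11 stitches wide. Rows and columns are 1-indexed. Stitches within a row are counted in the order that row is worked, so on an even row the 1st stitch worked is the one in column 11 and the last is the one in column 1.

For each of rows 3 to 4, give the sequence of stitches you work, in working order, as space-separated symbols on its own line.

Row 3: chart row 3, RS - tile across columns 1-11 and work as-is.
Row 4: chart row 4, WS - tiled (columns 1-11): p o k p p o k p p o k; work from column 11 back to 1 with k<->p swapped.

Rows as worked:
k k p k k k p k k k p
p o k k p o k k p o k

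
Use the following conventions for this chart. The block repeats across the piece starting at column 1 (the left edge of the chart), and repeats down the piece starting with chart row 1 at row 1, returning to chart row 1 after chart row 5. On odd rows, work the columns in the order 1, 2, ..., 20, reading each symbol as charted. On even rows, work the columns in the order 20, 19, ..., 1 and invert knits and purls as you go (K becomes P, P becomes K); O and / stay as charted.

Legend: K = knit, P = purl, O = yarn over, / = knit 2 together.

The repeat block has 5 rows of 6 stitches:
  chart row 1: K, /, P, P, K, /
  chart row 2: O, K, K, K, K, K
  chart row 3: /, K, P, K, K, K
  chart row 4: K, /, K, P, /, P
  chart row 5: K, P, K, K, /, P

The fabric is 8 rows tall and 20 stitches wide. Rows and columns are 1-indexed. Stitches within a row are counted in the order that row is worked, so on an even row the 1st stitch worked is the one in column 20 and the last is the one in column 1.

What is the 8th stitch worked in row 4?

For row 4: chart row = ((4-1) mod 5) + 1 = 4; this is a WS (even) row.
Chart row 4 tiled across columns 1-20: K / K P / P K / K P / P K / K P / P K /
Wrong side: read the tiled row from column 20 down to 1 and exchange K with P (leave O, /).
Row 4 as worked: / P K / K P / P K / K P / P K / K P / P
Counting 8 along the worked row gives P.

Stitch:
P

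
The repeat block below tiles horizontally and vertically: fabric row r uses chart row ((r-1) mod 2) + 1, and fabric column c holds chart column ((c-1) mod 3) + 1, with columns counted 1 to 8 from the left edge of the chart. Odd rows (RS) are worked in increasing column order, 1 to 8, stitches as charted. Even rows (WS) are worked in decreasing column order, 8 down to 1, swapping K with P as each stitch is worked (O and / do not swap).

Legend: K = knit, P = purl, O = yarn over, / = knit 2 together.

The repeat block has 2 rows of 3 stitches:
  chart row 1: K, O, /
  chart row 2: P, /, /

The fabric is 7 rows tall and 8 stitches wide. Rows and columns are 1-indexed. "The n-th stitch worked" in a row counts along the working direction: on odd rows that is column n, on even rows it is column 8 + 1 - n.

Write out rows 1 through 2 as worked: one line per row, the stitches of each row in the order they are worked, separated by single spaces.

Rows as worked:
K O / K O / K O
/ K / / K / / K

Derivation:
Row 1: chart row 1, RS - tile across columns 1-8 and work as-is.
Row 2: chart row 2, WS - tiled (columns 1-8): P / / P / / P /; work from column 8 back to 1 with K<->P swapped.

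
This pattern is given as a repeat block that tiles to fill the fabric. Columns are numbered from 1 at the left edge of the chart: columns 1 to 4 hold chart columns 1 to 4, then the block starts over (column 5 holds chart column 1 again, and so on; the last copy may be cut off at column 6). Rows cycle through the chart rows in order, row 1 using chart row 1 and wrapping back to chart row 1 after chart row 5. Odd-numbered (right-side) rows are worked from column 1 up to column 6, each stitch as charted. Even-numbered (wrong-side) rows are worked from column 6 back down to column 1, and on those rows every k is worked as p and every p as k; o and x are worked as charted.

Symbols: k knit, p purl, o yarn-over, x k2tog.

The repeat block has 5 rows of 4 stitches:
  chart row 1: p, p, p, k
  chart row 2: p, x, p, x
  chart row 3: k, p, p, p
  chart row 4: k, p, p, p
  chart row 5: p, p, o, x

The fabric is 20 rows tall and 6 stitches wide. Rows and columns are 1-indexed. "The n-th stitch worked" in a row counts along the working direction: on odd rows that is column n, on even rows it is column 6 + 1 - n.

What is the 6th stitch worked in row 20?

Result:
k

Derivation:
Row 20 uses chart row ((20-1) mod 5)+1 = 5. Row 20 is even, so WS.
Chart row 5 tiled across columns 1-6: p p o x p p
Wrong side: read the tiled row from column 6 down to 1 and exchange k with p (leave o, x).
Row 20 as worked: k k x o k k
Stitch 6 in working order -> k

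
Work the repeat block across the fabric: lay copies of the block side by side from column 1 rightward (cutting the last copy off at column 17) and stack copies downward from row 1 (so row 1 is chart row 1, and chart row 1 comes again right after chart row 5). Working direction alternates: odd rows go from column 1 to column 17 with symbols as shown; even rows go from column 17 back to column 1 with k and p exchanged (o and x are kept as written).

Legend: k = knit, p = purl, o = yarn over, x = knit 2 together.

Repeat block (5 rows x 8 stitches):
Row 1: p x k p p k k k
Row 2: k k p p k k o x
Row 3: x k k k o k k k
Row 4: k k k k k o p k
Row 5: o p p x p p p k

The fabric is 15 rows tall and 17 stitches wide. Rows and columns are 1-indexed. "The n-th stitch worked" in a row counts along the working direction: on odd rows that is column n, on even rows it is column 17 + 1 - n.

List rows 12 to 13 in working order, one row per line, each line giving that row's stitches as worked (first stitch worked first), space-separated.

== ROWS AS WORKED ==
p x o p p k k p p x o p p k k p p
x k k k o k k k x k k k o k k k x

Derivation:
Row 12: chart row 2, WS - tiled (columns 1-17): k k p p k k o x k k p p k k o x k; work from column 17 back to 1 with k<->p swapped.
Row 13: chart row 3, RS - tile across columns 1-17 and work as-is.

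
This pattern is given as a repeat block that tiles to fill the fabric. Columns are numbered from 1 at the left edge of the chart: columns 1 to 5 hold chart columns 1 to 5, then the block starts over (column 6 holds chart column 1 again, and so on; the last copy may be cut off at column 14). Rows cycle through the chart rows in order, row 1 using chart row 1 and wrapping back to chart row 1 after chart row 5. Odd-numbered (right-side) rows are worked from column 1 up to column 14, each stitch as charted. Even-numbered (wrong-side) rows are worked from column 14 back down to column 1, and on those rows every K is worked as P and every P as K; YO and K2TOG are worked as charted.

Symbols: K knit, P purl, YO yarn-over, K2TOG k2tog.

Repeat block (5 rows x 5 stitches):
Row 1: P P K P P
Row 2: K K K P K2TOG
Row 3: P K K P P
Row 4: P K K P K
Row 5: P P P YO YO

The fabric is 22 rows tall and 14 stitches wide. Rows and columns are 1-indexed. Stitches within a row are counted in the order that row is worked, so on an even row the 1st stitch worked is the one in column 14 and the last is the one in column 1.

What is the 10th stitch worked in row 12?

For row 12: chart row = ((12-1) mod 5) + 1 = 2; this is a WS (even) row.
Chart row 2 tiled across columns 1-14: K K K P K2TOG K K K P K2TOG K K K P
WS row: flip the tiled sequence (start at column 14) and apply K<->P; YO and K2TOG stay.
Row 12 as worked: K P P P K2TOG K P P P K2TOG K P P P
Counting 10 along the worked row gives K2TOG.

Stitch:
K2TOG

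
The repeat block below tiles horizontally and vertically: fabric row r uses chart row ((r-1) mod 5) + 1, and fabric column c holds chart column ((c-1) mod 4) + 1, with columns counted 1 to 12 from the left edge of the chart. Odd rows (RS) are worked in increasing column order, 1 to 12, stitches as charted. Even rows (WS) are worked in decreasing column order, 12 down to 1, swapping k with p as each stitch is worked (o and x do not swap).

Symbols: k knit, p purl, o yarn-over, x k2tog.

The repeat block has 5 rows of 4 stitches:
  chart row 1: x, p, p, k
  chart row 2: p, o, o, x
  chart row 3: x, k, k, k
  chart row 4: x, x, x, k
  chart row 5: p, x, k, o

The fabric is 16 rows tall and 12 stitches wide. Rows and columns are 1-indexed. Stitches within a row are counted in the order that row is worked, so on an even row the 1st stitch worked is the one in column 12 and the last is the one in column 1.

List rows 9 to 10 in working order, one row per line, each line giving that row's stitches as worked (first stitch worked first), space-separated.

Row 9: chart row 4, RS - tile across columns 1-12 and work as-is.
Row 10: chart row 5, WS - tiled (columns 1-12): p x k o p x k o p x k o; work from column 12 back to 1 with k<->p swapped.

Rows as worked:
x x x k x x x k x x x k
o p x k o p x k o p x k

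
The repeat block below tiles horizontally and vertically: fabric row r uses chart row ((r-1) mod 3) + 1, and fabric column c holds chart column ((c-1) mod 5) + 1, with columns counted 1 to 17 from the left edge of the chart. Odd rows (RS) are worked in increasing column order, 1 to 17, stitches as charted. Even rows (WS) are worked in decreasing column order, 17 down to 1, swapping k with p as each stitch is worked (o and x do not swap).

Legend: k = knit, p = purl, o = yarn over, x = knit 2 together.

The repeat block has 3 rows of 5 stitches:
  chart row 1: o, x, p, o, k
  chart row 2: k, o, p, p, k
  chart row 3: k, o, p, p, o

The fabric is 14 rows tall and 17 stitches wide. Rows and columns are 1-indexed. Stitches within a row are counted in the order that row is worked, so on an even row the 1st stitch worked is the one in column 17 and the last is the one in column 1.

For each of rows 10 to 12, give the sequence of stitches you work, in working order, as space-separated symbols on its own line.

Row 10: chart row 1, WS - tiled (columns 1-17): o x p o k o x p o k o x p o k o x; work from column 17 back to 1 with k<->p swapped.
Row 11: chart row 2, RS - tile across columns 1-17 and work as-is.
Row 12: chart row 3, WS - tiled (columns 1-17): k o p p o k o p p o k o p p o k o; work from column 17 back to 1 with k<->p swapped.

== ROWS AS WORKED ==
x o p o k x o p o k x o p o k x o
k o p p k k o p p k k o p p k k o
o p o k k o p o k k o p o k k o p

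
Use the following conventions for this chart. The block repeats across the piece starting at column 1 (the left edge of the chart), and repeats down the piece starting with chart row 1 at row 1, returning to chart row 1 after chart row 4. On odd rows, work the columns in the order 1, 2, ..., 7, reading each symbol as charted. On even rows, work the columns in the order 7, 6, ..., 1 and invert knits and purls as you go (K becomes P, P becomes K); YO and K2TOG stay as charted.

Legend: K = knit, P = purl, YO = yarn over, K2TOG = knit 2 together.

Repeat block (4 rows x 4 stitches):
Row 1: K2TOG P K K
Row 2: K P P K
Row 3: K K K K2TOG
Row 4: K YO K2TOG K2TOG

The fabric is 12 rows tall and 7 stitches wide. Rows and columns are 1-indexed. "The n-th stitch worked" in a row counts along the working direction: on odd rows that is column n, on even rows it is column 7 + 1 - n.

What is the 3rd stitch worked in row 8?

Result:
P

Derivation:
Row 8: (8-1) mod 4 = 3, so use chart row 4. Even row -> WS.
Chart row 4 tiled across columns 1-7: K YO K2TOG K2TOG K YO K2TOG
WS: work from column 7 back to column 1 (reverse the tiled row), swapping K<->P (YO and K2TOG unchanged).
Row 8 as worked: K2TOG YO P K2TOG K2TOG YO P
Counting 3 along the worked row gives P.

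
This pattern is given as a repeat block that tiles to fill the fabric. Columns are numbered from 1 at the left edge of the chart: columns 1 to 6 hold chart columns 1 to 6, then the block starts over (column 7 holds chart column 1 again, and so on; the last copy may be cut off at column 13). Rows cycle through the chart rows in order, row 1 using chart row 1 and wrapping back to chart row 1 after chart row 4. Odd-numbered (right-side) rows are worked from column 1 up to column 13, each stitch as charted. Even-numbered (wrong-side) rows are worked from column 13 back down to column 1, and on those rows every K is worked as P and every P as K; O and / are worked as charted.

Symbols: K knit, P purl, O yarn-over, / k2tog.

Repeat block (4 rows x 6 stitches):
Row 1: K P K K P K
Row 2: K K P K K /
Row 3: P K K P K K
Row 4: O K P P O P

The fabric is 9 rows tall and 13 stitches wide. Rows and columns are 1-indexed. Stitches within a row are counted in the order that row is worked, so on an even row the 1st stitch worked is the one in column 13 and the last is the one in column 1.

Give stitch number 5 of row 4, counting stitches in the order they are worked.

Stitch:
K

Derivation:
Row 4: (4-1) mod 4 = 3, so use chart row 4. Even row -> WS.
Chart row 4 tiled across columns 1-13: O K P P O P O K P P O P O
Wrong side: read the tiled row from column 13 down to 1 and exchange K with P (leave O, /).
Row 4 as worked: O K O K K P O K O K K P O
Stitch 5 in working order -> K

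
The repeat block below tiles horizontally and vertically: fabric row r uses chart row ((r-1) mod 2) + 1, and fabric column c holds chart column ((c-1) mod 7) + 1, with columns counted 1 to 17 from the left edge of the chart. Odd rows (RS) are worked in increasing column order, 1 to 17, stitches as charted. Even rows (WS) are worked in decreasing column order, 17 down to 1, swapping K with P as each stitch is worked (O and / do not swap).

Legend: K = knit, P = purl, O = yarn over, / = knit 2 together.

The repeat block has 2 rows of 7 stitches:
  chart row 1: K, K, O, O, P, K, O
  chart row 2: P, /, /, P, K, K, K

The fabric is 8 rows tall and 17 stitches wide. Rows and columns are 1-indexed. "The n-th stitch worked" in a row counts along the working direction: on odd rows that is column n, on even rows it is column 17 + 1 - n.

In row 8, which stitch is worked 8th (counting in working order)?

Result:
/

Derivation:
Row 8 uses chart row ((8-1) mod 2)+1 = 2. Row 8 is even, so WS.
Chart row 2 tiled across columns 1-17: P / / P K K K P / / P K K K P / /
Wrong side: read the tiled row from column 17 down to 1 and exchange K with P (leave O, /).
Row 8 as worked: / / K P P P K / / K P P P K / / K
Counting 8 along the worked row gives /.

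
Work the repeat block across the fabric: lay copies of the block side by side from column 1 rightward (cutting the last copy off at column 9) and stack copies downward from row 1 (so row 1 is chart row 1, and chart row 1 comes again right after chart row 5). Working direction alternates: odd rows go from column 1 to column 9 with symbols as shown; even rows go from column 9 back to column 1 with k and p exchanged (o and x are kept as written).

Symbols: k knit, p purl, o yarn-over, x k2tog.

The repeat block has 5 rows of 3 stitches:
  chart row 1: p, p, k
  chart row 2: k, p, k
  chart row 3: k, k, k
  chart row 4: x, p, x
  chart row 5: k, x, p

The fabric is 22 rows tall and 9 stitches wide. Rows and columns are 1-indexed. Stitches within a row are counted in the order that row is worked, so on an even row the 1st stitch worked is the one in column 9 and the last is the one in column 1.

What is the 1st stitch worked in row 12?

Result:
p

Derivation:
Row 12 uses chart row ((12-1) mod 5)+1 = 2. Row 12 is even, so WS.
Chart row 2 tiled across columns 1-9: k p k k p k k p k
WS: work from column 9 back to column 1 (reverse the tiled row), swapping k<->p (o and x unchanged).
Row 12 as worked: p k p p k p p k p
The 1st stitch worked is p.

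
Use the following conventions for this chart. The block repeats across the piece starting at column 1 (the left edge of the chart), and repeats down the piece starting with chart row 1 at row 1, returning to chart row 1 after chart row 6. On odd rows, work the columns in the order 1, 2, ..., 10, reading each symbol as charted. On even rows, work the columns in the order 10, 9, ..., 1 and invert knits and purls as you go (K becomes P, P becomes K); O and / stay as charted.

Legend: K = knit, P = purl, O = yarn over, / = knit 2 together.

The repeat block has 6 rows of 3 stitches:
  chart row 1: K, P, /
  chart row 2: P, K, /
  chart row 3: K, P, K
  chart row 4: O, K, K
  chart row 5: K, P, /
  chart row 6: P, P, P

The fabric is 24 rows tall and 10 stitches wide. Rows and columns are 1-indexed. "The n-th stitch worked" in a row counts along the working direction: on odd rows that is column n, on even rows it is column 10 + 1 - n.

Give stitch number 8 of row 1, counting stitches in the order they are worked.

Result:
P

Derivation:
For row 1: chart row = ((1-1) mod 6) + 1 = 1; this is a RS (odd) row.
Chart row 1 tiled across columns 1-10: K P / K P / K P / K
RS: work column 1 to column 10, symbols as charted — the tiled row is the row as worked.
Counting 8 along the worked row gives P.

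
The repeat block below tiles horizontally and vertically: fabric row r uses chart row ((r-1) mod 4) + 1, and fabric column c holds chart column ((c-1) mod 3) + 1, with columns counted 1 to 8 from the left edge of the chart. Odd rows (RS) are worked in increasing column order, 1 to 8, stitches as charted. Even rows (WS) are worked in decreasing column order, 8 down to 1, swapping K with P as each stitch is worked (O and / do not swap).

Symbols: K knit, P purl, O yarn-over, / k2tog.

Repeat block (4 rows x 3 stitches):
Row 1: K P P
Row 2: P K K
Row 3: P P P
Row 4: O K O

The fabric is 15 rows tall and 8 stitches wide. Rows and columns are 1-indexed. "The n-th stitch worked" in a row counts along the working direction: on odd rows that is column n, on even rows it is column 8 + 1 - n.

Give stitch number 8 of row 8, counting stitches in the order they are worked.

== STITCH ==
O

Derivation:
For row 8: chart row = ((8-1) mod 4) + 1 = 4; this is a WS (even) row.
Chart row 4 tiled across columns 1-8: O K O O K O O K
WS: work from column 8 back to column 1 (reverse the tiled row), swapping K<->P (O and / unchanged).
Row 8 as worked: P O O P O O P O
Stitch 8 in working order -> O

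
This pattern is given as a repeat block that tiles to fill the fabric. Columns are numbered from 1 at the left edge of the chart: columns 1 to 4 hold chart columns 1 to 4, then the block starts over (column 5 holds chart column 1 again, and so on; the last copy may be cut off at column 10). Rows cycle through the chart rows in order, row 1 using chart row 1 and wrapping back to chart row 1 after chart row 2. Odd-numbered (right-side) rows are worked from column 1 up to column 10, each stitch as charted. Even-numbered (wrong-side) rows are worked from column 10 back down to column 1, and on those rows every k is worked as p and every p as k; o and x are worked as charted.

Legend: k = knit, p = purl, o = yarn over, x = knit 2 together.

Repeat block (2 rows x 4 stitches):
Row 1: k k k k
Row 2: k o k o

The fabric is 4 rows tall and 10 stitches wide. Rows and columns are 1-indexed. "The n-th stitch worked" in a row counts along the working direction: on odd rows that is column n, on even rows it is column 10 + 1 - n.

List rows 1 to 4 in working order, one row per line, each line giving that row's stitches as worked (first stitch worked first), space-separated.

Result:
k k k k k k k k k k
o p o p o p o p o p
k k k k k k k k k k
o p o p o p o p o p

Derivation:
Row 1: chart row 1, RS - tile across columns 1-10 and work as-is.
Row 2: chart row 2, WS - tiled (columns 1-10): k o k o k o k o k o; work from column 10 back to 1 with k<->p swapped.
Row 3: chart row 1, RS - tile across columns 1-10 and work as-is.
Row 4: chart row 2, WS - tiled (columns 1-10): k o k o k o k o k o; work from column 10 back to 1 with k<->p swapped.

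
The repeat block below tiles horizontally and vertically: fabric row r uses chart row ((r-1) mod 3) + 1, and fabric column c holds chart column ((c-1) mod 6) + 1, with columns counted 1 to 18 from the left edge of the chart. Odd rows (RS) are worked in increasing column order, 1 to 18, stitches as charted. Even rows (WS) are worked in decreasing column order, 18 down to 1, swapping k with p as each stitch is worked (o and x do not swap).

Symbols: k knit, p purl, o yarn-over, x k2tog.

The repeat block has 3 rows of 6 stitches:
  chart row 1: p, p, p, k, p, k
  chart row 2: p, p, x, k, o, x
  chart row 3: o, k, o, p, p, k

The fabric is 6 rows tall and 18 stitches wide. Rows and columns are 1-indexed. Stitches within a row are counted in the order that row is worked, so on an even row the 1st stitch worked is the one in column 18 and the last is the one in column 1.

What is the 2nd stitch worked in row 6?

Row 6: (6-1) mod 3 = 2, so use chart row 3. Even row -> WS.
Chart row 3 tiled across columns 1-18: o k o p p k o k o p p k o k o p p k
WS row: flip the tiled sequence (start at column 18) and apply k<->p; o and x stay.
Row 6 as worked: p k k o p o p k k o p o p k k o p o
The 2nd stitch worked is k.

Stitch:
k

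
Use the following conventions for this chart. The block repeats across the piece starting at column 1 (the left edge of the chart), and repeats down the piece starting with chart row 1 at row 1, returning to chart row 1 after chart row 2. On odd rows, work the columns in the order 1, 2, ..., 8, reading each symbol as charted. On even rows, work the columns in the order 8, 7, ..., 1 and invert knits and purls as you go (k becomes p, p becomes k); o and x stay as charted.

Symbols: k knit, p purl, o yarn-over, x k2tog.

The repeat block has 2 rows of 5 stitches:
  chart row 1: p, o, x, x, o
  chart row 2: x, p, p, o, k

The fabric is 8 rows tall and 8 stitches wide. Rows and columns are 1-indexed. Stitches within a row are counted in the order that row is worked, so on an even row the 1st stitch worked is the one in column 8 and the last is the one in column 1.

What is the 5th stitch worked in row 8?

Result:
o

Derivation:
For row 8: chart row = ((8-1) mod 2) + 1 = 2; this is a WS (even) row.
Chart row 2 tiled across columns 1-8: x p p o k x p p
WS row: flip the tiled sequence (start at column 8) and apply k<->p; o and x stay.
Row 8 as worked: k k x p o k k x
Counting 5 along the worked row gives o.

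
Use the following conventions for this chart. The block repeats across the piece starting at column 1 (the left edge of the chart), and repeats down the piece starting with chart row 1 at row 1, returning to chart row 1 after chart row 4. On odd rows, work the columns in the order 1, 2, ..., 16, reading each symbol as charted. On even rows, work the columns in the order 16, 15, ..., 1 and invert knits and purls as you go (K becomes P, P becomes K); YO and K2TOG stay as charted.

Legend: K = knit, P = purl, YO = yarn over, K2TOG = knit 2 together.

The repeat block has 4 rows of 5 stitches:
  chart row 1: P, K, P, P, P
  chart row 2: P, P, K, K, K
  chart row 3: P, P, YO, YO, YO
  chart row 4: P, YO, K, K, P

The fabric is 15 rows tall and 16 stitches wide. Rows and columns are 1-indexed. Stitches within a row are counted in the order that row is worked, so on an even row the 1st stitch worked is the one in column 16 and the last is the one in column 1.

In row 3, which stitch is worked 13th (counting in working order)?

Row 3: (3-1) mod 4 = 2, so use chart row 3. Odd row -> RS.
Chart row 3 tiled across columns 1-16: P P YO YO YO P P YO YO YO P P YO YO YO P
RS row: no reversal, no swap; stitch n worked = column n.
Stitch 13 in working order -> YO

== STITCH ==
YO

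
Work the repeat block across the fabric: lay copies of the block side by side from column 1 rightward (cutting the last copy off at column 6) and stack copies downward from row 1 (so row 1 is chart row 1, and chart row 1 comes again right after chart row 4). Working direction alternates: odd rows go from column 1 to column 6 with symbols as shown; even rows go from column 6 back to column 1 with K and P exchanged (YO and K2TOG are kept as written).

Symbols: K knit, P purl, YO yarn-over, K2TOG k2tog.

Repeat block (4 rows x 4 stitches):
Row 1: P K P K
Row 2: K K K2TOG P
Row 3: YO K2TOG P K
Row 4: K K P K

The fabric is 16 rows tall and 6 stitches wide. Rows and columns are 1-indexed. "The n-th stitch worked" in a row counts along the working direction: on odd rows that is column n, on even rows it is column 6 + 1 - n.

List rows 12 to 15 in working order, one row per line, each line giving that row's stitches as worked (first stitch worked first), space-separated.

== ROWS AS WORKED ==
P P P K P P
P K P K P K
P P K K2TOG P P
YO K2TOG P K YO K2TOG

Derivation:
Row 12: chart row 4, WS - tiled (columns 1-6): K K P K K K; work from column 6 back to 1 with K<->P swapped.
Row 13: chart row 1, RS - tile across columns 1-6 and work as-is.
Row 14: chart row 2, WS - tiled (columns 1-6): K K K2TOG P K K; work from column 6 back to 1 with K<->P swapped.
Row 15: chart row 3, RS - tile across columns 1-6 and work as-is.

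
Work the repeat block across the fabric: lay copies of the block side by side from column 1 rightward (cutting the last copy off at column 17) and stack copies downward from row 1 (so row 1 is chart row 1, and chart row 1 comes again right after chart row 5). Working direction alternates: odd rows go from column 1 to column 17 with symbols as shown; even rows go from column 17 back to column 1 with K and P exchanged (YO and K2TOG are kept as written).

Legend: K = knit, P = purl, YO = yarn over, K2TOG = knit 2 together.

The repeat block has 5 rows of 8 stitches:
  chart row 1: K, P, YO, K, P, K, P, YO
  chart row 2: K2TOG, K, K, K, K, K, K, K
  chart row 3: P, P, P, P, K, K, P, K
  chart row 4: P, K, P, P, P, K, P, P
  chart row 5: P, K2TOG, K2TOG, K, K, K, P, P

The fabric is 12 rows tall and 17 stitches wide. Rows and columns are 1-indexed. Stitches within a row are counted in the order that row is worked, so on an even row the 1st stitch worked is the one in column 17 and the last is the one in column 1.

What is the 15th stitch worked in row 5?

Row 5 uses chart row ((5-1) mod 5)+1 = 5. Row 5 is odd, so RS.
Chart row 5 tiled across columns 1-17: P K2TOG K2TOG K K K P P P K2TOG K2TOG K K K P P P
RS row: no reversal, no swap; stitch n worked = column n.
The 15th stitch worked is P.

Stitch:
P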